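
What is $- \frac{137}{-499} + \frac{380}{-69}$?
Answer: $- \frac{180167}{34431} \approx -5.2327$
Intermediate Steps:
$- \frac{137}{-499} + \frac{380}{-69} = \left(-137\right) \left(- \frac{1}{499}\right) + 380 \left(- \frac{1}{69}\right) = \frac{137}{499} - \frac{380}{69} = - \frac{180167}{34431}$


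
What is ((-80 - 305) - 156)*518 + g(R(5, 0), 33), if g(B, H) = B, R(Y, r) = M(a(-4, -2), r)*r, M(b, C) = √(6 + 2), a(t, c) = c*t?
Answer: -280238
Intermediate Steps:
M(b, C) = 2*√2 (M(b, C) = √8 = 2*√2)
R(Y, r) = 2*r*√2 (R(Y, r) = (2*√2)*r = 2*r*√2)
((-80 - 305) - 156)*518 + g(R(5, 0), 33) = ((-80 - 305) - 156)*518 + 2*0*√2 = (-385 - 156)*518 + 0 = -541*518 + 0 = -280238 + 0 = -280238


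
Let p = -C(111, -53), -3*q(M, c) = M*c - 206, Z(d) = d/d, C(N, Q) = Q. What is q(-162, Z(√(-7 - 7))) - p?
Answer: 209/3 ≈ 69.667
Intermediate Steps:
Z(d) = 1
q(M, c) = 206/3 - M*c/3 (q(M, c) = -(M*c - 206)/3 = -(-206 + M*c)/3 = 206/3 - M*c/3)
p = 53 (p = -1*(-53) = 53)
q(-162, Z(√(-7 - 7))) - p = (206/3 - ⅓*(-162)*1) - 1*53 = (206/3 + 54) - 53 = 368/3 - 53 = 209/3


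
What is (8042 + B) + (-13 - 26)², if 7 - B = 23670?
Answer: -14100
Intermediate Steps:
B = -23663 (B = 7 - 1*23670 = 7 - 23670 = -23663)
(8042 + B) + (-13 - 26)² = (8042 - 23663) + (-13 - 26)² = -15621 + (-39)² = -15621 + 1521 = -14100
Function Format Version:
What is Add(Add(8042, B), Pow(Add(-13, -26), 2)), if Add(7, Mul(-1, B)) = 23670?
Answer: -14100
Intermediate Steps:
B = -23663 (B = Add(7, Mul(-1, 23670)) = Add(7, -23670) = -23663)
Add(Add(8042, B), Pow(Add(-13, -26), 2)) = Add(Add(8042, -23663), Pow(Add(-13, -26), 2)) = Add(-15621, Pow(-39, 2)) = Add(-15621, 1521) = -14100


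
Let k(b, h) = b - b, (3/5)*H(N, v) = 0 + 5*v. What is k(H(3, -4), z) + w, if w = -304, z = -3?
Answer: -304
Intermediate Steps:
H(N, v) = 25*v/3 (H(N, v) = 5*(0 + 5*v)/3 = 5*(5*v)/3 = 25*v/3)
k(b, h) = 0
k(H(3, -4), z) + w = 0 - 304 = -304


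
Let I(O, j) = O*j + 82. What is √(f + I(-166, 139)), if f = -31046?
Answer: I*√54038 ≈ 232.46*I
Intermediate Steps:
I(O, j) = 82 + O*j
√(f + I(-166, 139)) = √(-31046 + (82 - 166*139)) = √(-31046 + (82 - 23074)) = √(-31046 - 22992) = √(-54038) = I*√54038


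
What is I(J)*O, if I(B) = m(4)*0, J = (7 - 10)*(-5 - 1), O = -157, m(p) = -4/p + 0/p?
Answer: 0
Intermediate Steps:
m(p) = -4/p (m(p) = -4/p + 0 = -4/p)
J = 18 (J = -3*(-6) = 18)
I(B) = 0 (I(B) = -4/4*0 = -4*¼*0 = -1*0 = 0)
I(J)*O = 0*(-157) = 0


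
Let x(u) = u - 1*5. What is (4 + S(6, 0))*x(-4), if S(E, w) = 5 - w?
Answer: -81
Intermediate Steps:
x(u) = -5 + u (x(u) = u - 5 = -5 + u)
(4 + S(6, 0))*x(-4) = (4 + (5 - 1*0))*(-5 - 4) = (4 + (5 + 0))*(-9) = (4 + 5)*(-9) = 9*(-9) = -81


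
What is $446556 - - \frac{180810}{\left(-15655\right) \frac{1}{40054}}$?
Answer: $- \frac{50265912}{3131} \approx -16054.0$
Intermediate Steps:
$446556 - - \frac{180810}{\left(-15655\right) \frac{1}{40054}} = 446556 - - \frac{180810}{- \frac{15655}{40054}} = 446556 - \left(-180810\right) \left(- \frac{40054}{15655}\right) = 446556 - \frac{1448432748}{3131} = - \frac{50265912}{3131}$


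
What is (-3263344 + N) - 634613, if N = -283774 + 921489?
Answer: -3260242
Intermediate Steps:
N = 637715
(-3263344 + N) - 634613 = (-3263344 + 637715) - 634613 = -2625629 - 634613 = -3260242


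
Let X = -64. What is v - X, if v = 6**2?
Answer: 100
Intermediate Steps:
v = 36
v - X = 36 - 1*(-64) = 36 + 64 = 100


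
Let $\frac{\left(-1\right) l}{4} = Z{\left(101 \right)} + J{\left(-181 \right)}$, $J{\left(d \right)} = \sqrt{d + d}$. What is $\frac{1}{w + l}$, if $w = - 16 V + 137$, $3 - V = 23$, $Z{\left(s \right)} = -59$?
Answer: $\frac{693}{486041} + \frac{4 i \sqrt{362}}{486041} \approx 0.0014258 + 0.00015658 i$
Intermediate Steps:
$J{\left(d \right)} = \sqrt{2} \sqrt{d}$ ($J{\left(d \right)} = \sqrt{2 d} = \sqrt{2} \sqrt{d}$)
$V = -20$ ($V = 3 - 23 = -20$)
$l = 236 - 4 i \sqrt{362}$ ($l = - 4 \left(-59 + \sqrt{2} \sqrt{-181}\right) = - 4 \left(-59 + \sqrt{2} i \sqrt{181}\right) = - 4 \left(-59 + i \sqrt{362}\right) = 236 - 4 i \sqrt{362} \approx 236.0 - 76.105 i$)
$w = 457$ ($w = \left(-16\right) \left(-20\right) + 137 = 320 + 137 = 457$)
$\frac{1}{w + l} = \frac{1}{457 + \left(236 - 4 i \sqrt{362}\right)} = \frac{1}{693 - 4 i \sqrt{362}}$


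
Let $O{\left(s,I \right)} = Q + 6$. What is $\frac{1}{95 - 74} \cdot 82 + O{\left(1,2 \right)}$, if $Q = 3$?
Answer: $\frac{271}{21} \approx 12.905$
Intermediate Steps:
$O{\left(s,I \right)} = 9$ ($O{\left(s,I \right)} = 3 + 6 = 9$)
$\frac{1}{95 - 74} \cdot 82 + O{\left(1,2 \right)} = \frac{1}{95 - 74} \cdot 82 + 9 = \frac{1}{21} \cdot 82 + 9 = \frac{82}{21} + 9 = \frac{271}{21}$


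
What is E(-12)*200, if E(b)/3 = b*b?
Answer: 86400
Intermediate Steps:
E(b) = 3*b**2 (E(b) = 3*(b*b) = 3*b**2)
E(-12)*200 = (3*(-12)**2)*200 = (3*144)*200 = 432*200 = 86400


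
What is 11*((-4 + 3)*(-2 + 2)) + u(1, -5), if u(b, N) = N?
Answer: -5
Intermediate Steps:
11*((-4 + 3)*(-2 + 2)) + u(1, -5) = 11*((-4 + 3)*(-2 + 2)) - 5 = 11*(-1*0) - 5 = 11*0 - 5 = 0 - 5 = -5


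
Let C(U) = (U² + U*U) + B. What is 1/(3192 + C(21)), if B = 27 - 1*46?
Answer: 1/4055 ≈ 0.00024661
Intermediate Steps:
B = -19 (B = 27 - 46 = -19)
C(U) = -19 + 2*U² (C(U) = (U² + U*U) - 19 = (U² + U²) - 19 = 2*U² - 19 = -19 + 2*U²)
1/(3192 + C(21)) = 1/(3192 + (-19 + 2*21²)) = 1/(3192 + (-19 + 2*441)) = 1/(3192 + (-19 + 882)) = 1/(3192 + 863) = 1/4055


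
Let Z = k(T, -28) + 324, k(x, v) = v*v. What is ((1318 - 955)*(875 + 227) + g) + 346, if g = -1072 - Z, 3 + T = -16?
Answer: 398192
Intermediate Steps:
T = -19 (T = -3 - 16 = -19)
k(x, v) = v**2
Z = 1108 (Z = (-28)**2 + 324 = 784 + 324 = 1108)
g = -2180 (g = -1072 - 1*1108 = -1072 - 1108 = -2180)
((1318 - 955)*(875 + 227) + g) + 346 = ((1318 - 955)*(875 + 227) - 2180) + 346 = (363*1102 - 2180) + 346 = (400026 - 2180) + 346 = 397846 + 346 = 398192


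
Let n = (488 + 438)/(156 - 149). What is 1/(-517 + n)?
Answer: -7/2693 ≈ -0.0025993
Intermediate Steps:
n = 926/7 ≈ 132.29
1/(-517 + n) = 1/(-517 + 926/7) = 1/(-2693/7) = -7/2693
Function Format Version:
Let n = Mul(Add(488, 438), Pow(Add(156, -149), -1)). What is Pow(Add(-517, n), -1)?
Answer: Rational(-7, 2693) ≈ -0.0025993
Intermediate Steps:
n = Rational(926, 7) (n = Mul(926, Pow(7, -1)) = Mul(926, Rational(1, 7)) = Rational(926, 7) ≈ 132.29)
Pow(Add(-517, n), -1) = Pow(Add(-517, Rational(926, 7)), -1) = Pow(Rational(-2693, 7), -1) = Rational(-7, 2693)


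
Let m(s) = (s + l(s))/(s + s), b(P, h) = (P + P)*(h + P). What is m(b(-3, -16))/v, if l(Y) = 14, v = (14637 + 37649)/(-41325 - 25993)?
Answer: -1077088/1490151 ≈ -0.72281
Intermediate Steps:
b(P, h) = 2*P*(P + h) (b(P, h) = (2*P)*(P + h) = 2*P*(P + h))
v = -26143/33659 (v = 52286/(-67318) = 52286*(-1/67318) = -26143/33659 ≈ -0.77670)
m(s) = (14 + s)/(2*s) (m(s) = (s + 14)/(s + s) = (14 + s)/((2*s)) = (14 + s)*(1/(2*s)) = (14 + s)/(2*s))
m(b(-3, -16))/v = ((14 + 2*(-3)*(-3 - 16))/(2*((2*(-3)*(-3 - 16)))))/(-26143/33659) = ((14 + 2*(-3)*(-19))/(2*((2*(-3)*(-19)))))*(-33659/26143) = ((½)*(14 + 114)/114)*(-33659/26143) = ((½)*(1/114)*128)*(-33659/26143) = (32/57)*(-33659/26143) = -1077088/1490151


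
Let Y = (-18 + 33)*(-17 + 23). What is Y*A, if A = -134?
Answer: -12060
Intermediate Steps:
Y = 90 (Y = 15*6 = 90)
Y*A = 90*(-134) = -12060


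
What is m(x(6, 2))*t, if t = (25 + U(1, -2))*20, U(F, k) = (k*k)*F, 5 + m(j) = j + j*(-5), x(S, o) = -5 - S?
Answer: 22620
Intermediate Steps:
m(j) = -5 - 4*j (m(j) = -5 + (j + j*(-5)) = -5 + (j - 5*j) = -5 - 4*j)
U(F, k) = F*k² (U(F, k) = k²*F = F*k²)
t = 580 (t = (25 + 1*(-2)²)*20 = (25 + 1*4)*20 = (25 + 4)*20 = 29*20 = 580)
m(x(6, 2))*t = (-5 - 4*(-5 - 1*6))*580 = (-5 - 4*(-5 - 6))*580 = (-5 - 4*(-11))*580 = (-5 + 44)*580 = 39*580 = 22620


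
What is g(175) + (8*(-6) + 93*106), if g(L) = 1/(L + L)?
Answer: 3433501/350 ≈ 9810.0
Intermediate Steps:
g(L) = 1/(2*L)
g(175) + (8*(-6) + 93*106) = (½)/175 + (8*(-6) + 93*106) = (½)*(1/175) + (-48 + 9858) = 1/350 + 9810 = 3433501/350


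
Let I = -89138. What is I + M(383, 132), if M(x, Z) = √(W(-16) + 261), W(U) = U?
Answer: -89138 + 7*√5 ≈ -89122.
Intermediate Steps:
M(x, Z) = 7*√5 (M(x, Z) = √(-16 + 261) = √245 = 7*√5)
I + M(383, 132) = -89138 + 7*√5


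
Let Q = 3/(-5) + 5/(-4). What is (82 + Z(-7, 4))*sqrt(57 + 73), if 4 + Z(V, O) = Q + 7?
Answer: 1663*sqrt(130)/20 ≈ 948.06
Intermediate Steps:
Q = -37/20 (Q = 3*(-1/5) + 5*(-1/4) = -3/5 - 5/4 = -37/20 ≈ -1.8500)
Z(V, O) = 23/20 (Z(V, O) = -4 + (-37/20 + 7) = -4 + 103/20 = 23/20)
(82 + Z(-7, 4))*sqrt(57 + 73) = (82 + 23/20)*sqrt(57 + 73) = 1663*sqrt(130)/20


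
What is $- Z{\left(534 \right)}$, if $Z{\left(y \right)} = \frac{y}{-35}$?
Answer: $\frac{534}{35} \approx 15.257$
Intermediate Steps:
$Z{\left(y \right)} = - \frac{y}{35}$ ($Z{\left(y \right)} = y \left(- \frac{1}{35}\right) = - \frac{y}{35}$)
$- Z{\left(534 \right)} = - \frac{\left(-1\right) 534}{35} = \left(-1\right) \left(- \frac{534}{35}\right) = \frac{534}{35}$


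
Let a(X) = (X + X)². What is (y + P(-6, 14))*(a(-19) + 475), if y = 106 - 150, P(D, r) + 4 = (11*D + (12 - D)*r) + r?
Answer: 291688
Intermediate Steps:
P(D, r) = -4 + r + 11*D + r*(12 - D) (P(D, r) = -4 + ((11*D + (12 - D)*r) + r) = -4 + ((11*D + r*(12 - D)) + r) = -4 + (r + 11*D + r*(12 - D)) = -4 + r + 11*D + r*(12 - D))
y = -44
a(X) = 4*X² (a(X) = (2*X)² = 4*X²)
(y + P(-6, 14))*(a(-19) + 475) = (-44 + (-4 + 11*(-6) + 13*14 - 1*(-6)*14))*(4*(-19)² + 475) = (-44 + (-4 - 66 + 182 + 84))*(4*361 + 475) = (-44 + 196)*(1444 + 475) = 152*1919 = 291688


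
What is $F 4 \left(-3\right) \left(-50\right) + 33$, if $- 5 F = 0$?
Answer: $33$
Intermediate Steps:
$F = 0$ ($F = \left(- \frac{1}{5}\right) 0 = 0$)
$F 4 \left(-3\right) \left(-50\right) + 33 = 0 \cdot 4 \left(-3\right) \left(-50\right) + 33 = 0 \left(-3\right) \left(-50\right) + 33 = 0 \left(-50\right) + 33 = 0 + 33 = 33$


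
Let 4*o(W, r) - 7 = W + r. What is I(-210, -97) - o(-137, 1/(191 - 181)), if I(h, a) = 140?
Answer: 6899/40 ≈ 172.48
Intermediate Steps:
o(W, r) = 7/4 + W/4 + r/4 (o(W, r) = 7/4 + (W + r)/4 = 7/4 + (W/4 + r/4) = 7/4 + W/4 + r/4)
I(-210, -97) - o(-137, 1/(191 - 181)) = 140 - (7/4 + (¼)*(-137) + 1/(4*(191 - 181))) = 140 - (7/4 - 137/4 + (¼)/10) = 140 - (7/4 - 137/4 + (¼)*(⅒)) = 140 - (7/4 - 137/4 + 1/40) = 140 - 1*(-1299/40) = 140 + 1299/40 = 6899/40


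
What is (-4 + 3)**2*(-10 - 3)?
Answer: -13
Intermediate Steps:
(-4 + 3)**2*(-10 - 3) = (-1)**2*(-13) = 1*(-13) = -13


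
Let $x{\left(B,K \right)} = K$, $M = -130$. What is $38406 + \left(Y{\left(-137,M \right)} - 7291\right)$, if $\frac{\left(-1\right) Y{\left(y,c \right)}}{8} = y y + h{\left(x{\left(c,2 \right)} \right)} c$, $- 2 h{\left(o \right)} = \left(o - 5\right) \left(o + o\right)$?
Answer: $-112797$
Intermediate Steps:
$h{\left(o \right)} = - o \left(-5 + o\right)$ ($h{\left(o \right)} = - \frac{\left(o - 5\right) \left(o + o\right)}{2} = - \frac{\left(-5 + o\right) 2 o}{2} = - \frac{2 o \left(-5 + o\right)}{2} = - o \left(-5 + o\right)$)
$Y{\left(y,c \right)} = - 48 c - 8 y^{2}$ ($Y{\left(y,c \right)} = - 8 \left(y y + 2 \left(5 - 2\right) c\right) = - 8 \left(y^{2} + 2 \left(5 - 2\right) c\right) = - 8 \left(y^{2} + 2 \cdot 3 c\right) = - 8 \left(y^{2} + 6 c\right) = - 48 c - 8 y^{2}$)
$38406 + \left(Y{\left(-137,M \right)} - 7291\right) = 38406 - \left(1051 + 150152\right) = 38406 + \left(\left(6240 - 150152\right) - 7291\right) = 38406 - 151203 = -112797$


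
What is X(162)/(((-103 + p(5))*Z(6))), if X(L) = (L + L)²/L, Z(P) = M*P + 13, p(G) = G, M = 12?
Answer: -324/4165 ≈ -0.077791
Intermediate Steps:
Z(P) = 13 + 12*P (Z(P) = 12*P + 13 = 13 + 12*P)
X(L) = 4*L (X(L) = (2*L)²/L = (4*L²)/L = 4*L)
X(162)/(((-103 + p(5))*Z(6))) = (4*162)/(((-103 + 5)*(13 + 12*6))) = 648/((-98*(13 + 72))) = 648/((-98*85)) = 648/(-8330) = 648*(-1/8330) = -324/4165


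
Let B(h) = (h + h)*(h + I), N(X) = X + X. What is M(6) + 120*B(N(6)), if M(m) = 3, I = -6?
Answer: 17283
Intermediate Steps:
N(X) = 2*X
B(h) = 2*h*(-6 + h) (B(h) = (h + h)*(h - 6) = (2*h)*(-6 + h) = 2*h*(-6 + h))
M(6) + 120*B(N(6)) = 3 + 120*(2*(2*6)*(-6 + 2*6)) = 3 + 120*(2*12*(-6 + 12)) = 3 + 120*(2*12*6) = 3 + 120*144 = 3 + 17280 = 17283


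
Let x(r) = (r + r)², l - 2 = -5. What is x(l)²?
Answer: 1296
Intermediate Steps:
l = -3 (l = 2 - 5 = -3)
x(r) = 4*r² (x(r) = (2*r)² = 4*r²)
x(l)² = (4*(-3)²)² = (4*9)² = 36² = 1296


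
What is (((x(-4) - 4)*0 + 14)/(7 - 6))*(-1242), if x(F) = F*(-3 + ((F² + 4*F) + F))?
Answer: -17388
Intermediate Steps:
x(F) = F*(-3 + F² + 5*F) (x(F) = F*(-3 + (F² + 5*F)) = F*(-3 + F² + 5*F))
(((x(-4) - 4)*0 + 14)/(7 - 6))*(-1242) = (((-4*(-3 + (-4)² + 5*(-4)) - 4)*0 + 14)/(7 - 6))*(-1242) = (((-4*(-3 + 16 - 20) - 4)*0 + 14)/1)*(-1242) = (((-4*(-7) - 4)*0 + 14)*1)*(-1242) = (((28 - 4)*0 + 14)*1)*(-1242) = ((24*0 + 14)*1)*(-1242) = ((0 + 14)*1)*(-1242) = (14*1)*(-1242) = 14*(-1242) = -17388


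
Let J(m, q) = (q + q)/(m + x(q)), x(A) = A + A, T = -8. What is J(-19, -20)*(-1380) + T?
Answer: -55672/59 ≈ -943.59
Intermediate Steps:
x(A) = 2*A
J(m, q) = 2*q/(m + 2*q) (J(m, q) = (q + q)/(m + 2*q) = (2*q)/(m + 2*q) = 2*q/(m + 2*q))
J(-19, -20)*(-1380) + T = (2*(-20)/(-19 + 2*(-20)))*(-1380) - 8 = (2*(-20)/(-19 - 40))*(-1380) - 8 = (2*(-20)/(-59))*(-1380) - 8 = (2*(-20)*(-1/59))*(-1380) - 8 = (40/59)*(-1380) - 8 = -55200/59 - 8 = -55672/59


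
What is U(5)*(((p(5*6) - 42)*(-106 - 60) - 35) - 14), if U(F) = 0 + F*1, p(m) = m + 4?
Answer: 6395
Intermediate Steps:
p(m) = 4 + m
U(F) = F (U(F) = 0 + F = F)
U(5)*(((p(5*6) - 42)*(-106 - 60) - 35) - 14) = 5*((((4 + 5*6) - 42)*(-106 - 60) - 35) - 14) = 5*((((4 + 30) - 42)*(-166) - 35) - 14) = 5*(((34 - 42)*(-166) - 35) - 14) = 5*((-8*(-166) - 35) - 14) = 5*((1328 - 35) - 14) = 5*(1293 - 14) = 5*1279 = 6395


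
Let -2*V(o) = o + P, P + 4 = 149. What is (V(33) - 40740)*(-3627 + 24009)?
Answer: -832176678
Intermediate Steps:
P = 145 (P = -4 + 149 = 145)
V(o) = -145/2 - o/2 (V(o) = -(o + 145)/2 = -(145 + o)/2 = -145/2 - o/2)
(V(33) - 40740)*(-3627 + 24009) = ((-145/2 - ½*33) - 40740)*(-3627 + 24009) = ((-145/2 - 33/2) - 40740)*20382 = (-89 - 40740)*20382 = -40829*20382 = -832176678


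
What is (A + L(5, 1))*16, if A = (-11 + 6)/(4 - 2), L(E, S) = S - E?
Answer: -104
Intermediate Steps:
A = -5/2 ≈ -2.5000
(A + L(5, 1))*16 = (-5/2 + (1 - 1*5))*16 = (-5/2 + (1 - 5))*16 = (-5/2 - 4)*16 = -13/2*16 = -104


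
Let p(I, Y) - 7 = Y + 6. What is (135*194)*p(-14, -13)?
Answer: 0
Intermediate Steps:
p(I, Y) = 13 + Y (p(I, Y) = 7 + (Y + 6) = 7 + (6 + Y) = 13 + Y)
(135*194)*p(-14, -13) = (135*194)*(13 - 13) = 26190*0 = 0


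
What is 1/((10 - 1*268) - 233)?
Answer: -1/491 ≈ -0.0020367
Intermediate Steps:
1/((10 - 1*268) - 233) = 1/((10 - 268) - 233) = 1/(-258 - 233) = 1/(-491) = -1/491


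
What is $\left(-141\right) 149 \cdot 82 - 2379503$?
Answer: $-4102241$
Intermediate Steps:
$\left(-141\right) 149 \cdot 82 - 2379503 = \left(-21009\right) 82 - 2379503 = -1722738 - 2379503 = -4102241$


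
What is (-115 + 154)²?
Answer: 1521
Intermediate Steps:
(-115 + 154)² = 39² = 1521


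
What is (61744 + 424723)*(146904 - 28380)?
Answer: 57658014708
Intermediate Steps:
(61744 + 424723)*(146904 - 28380) = 486467*118524 = 57658014708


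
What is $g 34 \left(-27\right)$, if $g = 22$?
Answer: $-20196$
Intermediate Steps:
$g 34 \left(-27\right) = 22 \cdot 34 \left(-27\right) = 748 \left(-27\right) = -20196$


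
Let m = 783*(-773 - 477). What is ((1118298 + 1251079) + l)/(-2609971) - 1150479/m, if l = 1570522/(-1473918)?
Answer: 214496208899619/801434007578750 ≈ 0.26764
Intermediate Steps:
l = -785261/736959 (l = 1570522*(-1/1473918) = -785261/736959 ≈ -1.0655)
m = -978750 (m = 783*(-1250) = -978750)
((1118298 + 1251079) + l)/(-2609971) - 1150479/m = ((1118298 + 1251079) - 785261/736959)/(-2609971) - 1150479/(-978750) = (2369377 - 785261/736959)*(-1/2609971) - 1150479*(-1/978750) = (1746132919282/736959)*(-1/2609971) + 127831/108750 = -1746132919282/1923441618189 + 127831/108750 = 214496208899619/801434007578750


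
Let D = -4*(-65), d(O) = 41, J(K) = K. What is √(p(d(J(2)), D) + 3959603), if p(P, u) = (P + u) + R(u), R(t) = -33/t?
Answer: 3*√7435819495/130 ≈ 1990.0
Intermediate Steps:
D = 260
p(P, u) = P + u - 33/u (p(P, u) = (P + u) - 33/u = P + u - 33/u)
√(p(d(J(2)), D) + 3959603) = √((41 + 260 - 33/260) + 3959603) = √(78227/260 + 3959603) = √(1029575007/260) = 3*√7435819495/130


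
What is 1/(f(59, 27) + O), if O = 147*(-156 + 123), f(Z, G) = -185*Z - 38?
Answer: -1/15804 ≈ -6.3275e-5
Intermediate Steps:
f(Z, G) = -38 - 185*Z
O = -4851 (O = 147*(-33) = -4851)
1/(f(59, 27) + O) = 1/((-38 - 185*59) - 4851) = 1/((-38 - 10915) - 4851) = 1/(-10953 - 4851) = 1/(-15804) = -1/15804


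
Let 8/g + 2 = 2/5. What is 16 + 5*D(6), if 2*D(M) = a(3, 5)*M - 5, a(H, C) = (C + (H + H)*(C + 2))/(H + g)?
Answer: -349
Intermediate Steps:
g = -5 (g = 8/(-2 + 2/5) = 8/(-8/5) = 8*(-5/8) = -5)
a(H, C) = (C + 2*H*(2 + C))/(-5 + H) (a(H, C) = (C + (H + H)*(C + 2))/(H - 5) = (C + (2*H)*(2 + C))/(-5 + H) = (C + 2*H*(2 + C))/(-5 + H))
D(M) = -5/2 - 47*M/4 (D(M) = (((5 + 4*3 + 2*5*3)/(-5 + 3))*M - 5)/2 = (((5 + 12 + 30)/(-2))*M - 5)/2 = ((-1/2*47)*M - 5)/2 = (-47*M/2 - 5)/2 = (-5 - 47*M/2)/2 = -5/2 - 47*M/4)
16 + 5*D(6) = 16 + 5*(-5/2 - 47/4*6) = 16 + 5*(-5/2 - 141/2) = 16 + 5*(-73) = 16 - 365 = -349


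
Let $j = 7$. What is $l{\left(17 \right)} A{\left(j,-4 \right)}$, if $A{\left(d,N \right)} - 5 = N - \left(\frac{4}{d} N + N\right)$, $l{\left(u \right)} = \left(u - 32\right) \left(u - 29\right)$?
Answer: $\frac{9180}{7} \approx 1311.4$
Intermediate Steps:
$l{\left(u \right)} = \left(-32 + u\right) \left(-29 + u\right)$
$A{\left(d,N \right)} = 5 - \frac{4 N}{d}$ ($A{\left(d,N \right)} = 5 + \left(N - \left(\frac{4}{d} N + N\right)\right) = 5 + \left(N - \left(\frac{4 N}{d} + N\right)\right) = 5 + \left(N - \left(N + \frac{4 N}{d}\right)\right) = 5 - \frac{4 N}{d}$)
$l{\left(17 \right)} A{\left(j,-4 \right)} = \left(928 + 17^{2} - 1037\right) \left(5 - - \frac{16}{7}\right) = \left(928 + 289 - 1037\right) \left(5 - \left(-16\right) \frac{1}{7}\right) = 180 \left(5 + \frac{16}{7}\right) = 180 \cdot \frac{51}{7} = \frac{9180}{7}$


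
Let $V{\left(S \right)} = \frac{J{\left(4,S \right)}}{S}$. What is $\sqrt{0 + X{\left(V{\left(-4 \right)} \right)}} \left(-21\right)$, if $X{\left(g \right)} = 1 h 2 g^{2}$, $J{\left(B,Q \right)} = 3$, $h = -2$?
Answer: $- \frac{63 i}{2} \approx - 31.5 i$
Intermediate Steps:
$V{\left(S \right)} = \frac{3}{S}$
$X{\left(g \right)} = - 4 g^{2}$ ($X{\left(g \right)} = 1 \left(-2\right) 2 g^{2} = \left(-2\right) 2 g^{2} = - 4 g^{2}$)
$\sqrt{0 + X{\left(V{\left(-4 \right)} \right)}} \left(-21\right) = \sqrt{0 - 4 \left(\frac{3}{-4}\right)^{2}} \left(-21\right) = \sqrt{0 - 4 \left(3 \left(- \frac{1}{4}\right)\right)^{2}} \left(-21\right) = \sqrt{0 - 4 \left(- \frac{3}{4}\right)^{2}} \left(-21\right) = \sqrt{0 - \frac{9}{4}} \left(-21\right) = \sqrt{- \frac{9}{4}} \left(-21\right) = \frac{3 i}{2} \left(-21\right) = - \frac{63 i}{2}$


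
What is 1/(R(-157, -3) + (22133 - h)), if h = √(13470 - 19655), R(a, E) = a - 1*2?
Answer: 21974/482862861 + I*√6185/482862861 ≈ 4.5508e-5 + 1.6287e-7*I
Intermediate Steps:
R(a, E) = -2 + a (R(a, E) = a - 2 = -2 + a)
h = I*√6185 (h = √(-6185) = I*√6185 ≈ 78.645*I)
1/(R(-157, -3) + (22133 - h)) = 1/((-2 - 157) + (22133 - I*√6185)) = 1/(-159 + (22133 - I*√6185)) = 1/(21974 - I*√6185)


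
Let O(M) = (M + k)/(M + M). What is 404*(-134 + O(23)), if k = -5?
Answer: -1241492/23 ≈ -53978.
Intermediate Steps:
O(M) = (-5 + M)/(2*M) (O(M) = (M - 5)/(M + M) = (-5 + M)/((2*M)) = (-5 + M)*(1/(2*M)) = (-5 + M)/(2*M))
404*(-134 + O(23)) = 404*(-134 + (½)*(-5 + 23)/23) = 404*(-134 + (½)*(1/23)*18) = 404*(-134 + 9/23) = 404*(-3073/23) = -1241492/23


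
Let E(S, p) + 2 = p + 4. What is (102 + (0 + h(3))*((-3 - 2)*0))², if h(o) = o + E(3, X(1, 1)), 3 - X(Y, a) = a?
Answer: 10404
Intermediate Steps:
X(Y, a) = 3 - a
E(S, p) = 2 + p (E(S, p) = -2 + (p + 4) = -2 + (4 + p) = 2 + p)
h(o) = 4 + o (h(o) = o + (2 + (3 - 1*1)) = o + (2 + (3 - 1)) = o + (2 + 2) = o + 4 = 4 + o)
(102 + (0 + h(3))*((-3 - 2)*0))² = (102 + (0 + (4 + 3))*((-3 - 2)*0))² = (102 + (0 + 7)*(-5*0))² = (102 + 7*0)² = (102 + 0)² = 102² = 10404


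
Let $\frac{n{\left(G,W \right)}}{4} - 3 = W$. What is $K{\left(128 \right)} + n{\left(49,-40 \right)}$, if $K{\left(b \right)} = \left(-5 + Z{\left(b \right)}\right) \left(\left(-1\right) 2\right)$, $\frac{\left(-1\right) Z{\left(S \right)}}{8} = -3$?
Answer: $-186$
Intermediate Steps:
$n{\left(G,W \right)} = 12 + 4 W$
$Z{\left(S \right)} = 24$ ($Z{\left(S \right)} = \left(-8\right) \left(-3\right) = 24$)
$K{\left(b \right)} = -38$ ($K{\left(b \right)} = \left(-5 + 24\right) \left(\left(-1\right) 2\right) = 19 \left(-2\right) = -38$)
$K{\left(128 \right)} + n{\left(49,-40 \right)} = -38 + \left(12 + 4 \left(-40\right)\right) = -38 + \left(12 - 160\right) = -38 - 148 = -186$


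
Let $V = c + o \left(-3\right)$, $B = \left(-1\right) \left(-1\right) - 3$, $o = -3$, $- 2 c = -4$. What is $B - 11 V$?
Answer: $-123$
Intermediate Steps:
$c = 2$ ($c = \left(- \frac{1}{2}\right) \left(-4\right) = 2$)
$B = -2$ ($B = 1 - 3 = -2$)
$V = 11$ ($V = 2 - -9 = 2 + 9 = 11$)
$B - 11 V = -2 - 121 = -123$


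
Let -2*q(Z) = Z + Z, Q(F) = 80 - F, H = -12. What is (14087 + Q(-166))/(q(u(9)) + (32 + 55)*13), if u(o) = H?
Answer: 14333/1143 ≈ 12.540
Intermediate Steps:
u(o) = -12
q(Z) = -Z (q(Z) = -(Z + Z)/2 = -Z)
(14087 + Q(-166))/(q(u(9)) + (32 + 55)*13) = (14087 + (80 - 1*(-166)))/(-1*(-12) + (32 + 55)*13) = (14087 + (80 + 166))/(12 + 87*13) = (14087 + 246)/(12 + 1131) = 14333/1143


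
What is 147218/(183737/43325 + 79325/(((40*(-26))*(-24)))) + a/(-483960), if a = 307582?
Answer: 7704414215555651861/388272936093420 ≈ 19843.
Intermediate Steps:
147218/(183737/43325 + 79325/(((40*(-26))*(-24)))) + a/(-483960) = 147218/(183737/43325 + 79325/(((40*(-26))*(-24)))) + 307582/(-483960) = 147218/(183737*(1/43325) + 79325/((-1040*(-24)))) + 307582*(-1/483960) = 147218/(183737/43325 + 79325/24960) - 153791/241980 = 147218/(183737/43325 + 79325*(1/24960)) - 153791/241980 = 147218/(183737/43325 + 15865/4992) - 153791/241980 = 147218/(1604566229/216278400) - 153791/241980 = 147218*(216278400/1604566229) - 153791/241980 = 31840073491200/1604566229 - 153791/241980 = 7704414215555651861/388272936093420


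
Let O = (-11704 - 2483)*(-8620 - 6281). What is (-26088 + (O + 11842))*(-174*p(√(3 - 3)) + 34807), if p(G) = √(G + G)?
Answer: 7357720890487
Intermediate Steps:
p(G) = √2*√G (p(G) = √(2*G) = √2*√G)
O = 211400487 (O = -14187*(-14901) = 211400487)
(-26088 + (O + 11842))*(-174*p(√(3 - 3)) + 34807) = (-26088 + (211400487 + 11842))*(-174*√2*√(√(3 - 3)) + 34807) = (-26088 + 211412329)*(-174*√2*√(√0) + 34807) = 211386241*(-174*√2*√0 + 34807) = 211386241*(-174*√2*0 + 34807) = 211386241*(-174*0 + 34807) = 211386241*(0 + 34807) = 211386241*34807 = 7357720890487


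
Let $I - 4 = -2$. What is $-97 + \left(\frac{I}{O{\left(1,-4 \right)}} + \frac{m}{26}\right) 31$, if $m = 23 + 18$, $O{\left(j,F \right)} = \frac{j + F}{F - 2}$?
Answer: $\frac{1973}{26} \approx 75.885$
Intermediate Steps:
$O{\left(j,F \right)} = \frac{F + j}{-2 + F}$
$I = 2$ ($I = 4 - 2 = 2$)
$m = 41$
$-97 + \left(\frac{I}{O{\left(1,-4 \right)}} + \frac{m}{26}\right) 31 = -97 + \left(\frac{2}{\frac{1}{-2 - 4} \left(-4 + 1\right)} + \frac{41}{26}\right) 31 = -97 + \left(\frac{2}{\frac{1}{-6} \left(-3\right)} + 41 \cdot \frac{1}{26}\right) 31 = -97 + \left(\frac{2}{\left(- \frac{1}{6}\right) \left(-3\right)} + \frac{41}{26}\right) 31 = -97 + \left(2 \frac{1}{\frac{1}{2}} + \frac{41}{26}\right) 31 = -97 + \left(2 \cdot 2 + \frac{41}{26}\right) 31 = -97 + \left(4 + \frac{41}{26}\right) 31 = -97 + \frac{145}{26} \cdot 31 = -97 + \frac{4495}{26} = \frac{1973}{26}$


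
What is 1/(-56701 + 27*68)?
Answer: -1/54865 ≈ -1.8227e-5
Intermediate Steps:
1/(-56701 + 27*68) = 1/(-56701 + 1836) = 1/(-54865) = -1/54865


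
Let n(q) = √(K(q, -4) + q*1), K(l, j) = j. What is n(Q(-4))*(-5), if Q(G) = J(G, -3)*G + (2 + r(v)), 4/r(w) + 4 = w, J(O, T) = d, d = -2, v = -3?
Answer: -5*√266/7 ≈ -11.650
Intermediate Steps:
J(O, T) = -2
r(w) = 4/(-4 + w)
Q(G) = 10/7 - 2*G (Q(G) = -2*G + (2 + 4/(-4 - 3)) = -2*G + (2 + 4/(-7)) = -2*G + (2 + 4*(-⅐)) = -2*G + (2 - 4/7) = -2*G + 10/7 = 10/7 - 2*G)
n(q) = √(-4 + q) (n(q) = √(-4 + q*1) = √(-4 + q))
n(Q(-4))*(-5) = √(-4 + (10/7 - 2*(-4)))*(-5) = √(-4 + (10/7 + 8))*(-5) = √(-4 + 66/7)*(-5) = √(38/7)*(-5) = (√266/7)*(-5) = -5*√266/7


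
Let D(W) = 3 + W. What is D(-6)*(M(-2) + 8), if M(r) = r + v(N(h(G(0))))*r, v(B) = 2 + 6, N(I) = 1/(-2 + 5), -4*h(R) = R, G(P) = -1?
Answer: 30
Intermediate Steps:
h(R) = -R/4
N(I) = ⅓ (N(I) = 1/3 = ⅓)
v(B) = 8
M(r) = 9*r (M(r) = r + 8*r = 9*r)
D(-6)*(M(-2) + 8) = (3 - 6)*(9*(-2) + 8) = -3*(-18 + 8) = -3*(-10) = 30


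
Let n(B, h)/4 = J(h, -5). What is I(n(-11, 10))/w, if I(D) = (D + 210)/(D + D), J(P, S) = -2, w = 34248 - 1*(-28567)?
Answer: -101/502520 ≈ -0.00020099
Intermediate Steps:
w = 62815 (w = 34248 + 28567 = 62815)
n(B, h) = -8 (n(B, h) = 4*(-2) = -8)
I(D) = (210 + D)/(2*D) (I(D) = (210 + D)/((2*D)) = (210 + D)*(1/(2*D)) = (210 + D)/(2*D))
I(n(-11, 10))/w = ((1/2)*(210 - 8)/(-8))/62815 = ((1/2)*(-1/8)*202)*(1/62815) = -101/8*1/62815 = -101/502520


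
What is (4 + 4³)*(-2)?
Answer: -136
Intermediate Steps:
(4 + 4³)*(-2) = (4 + 64)*(-2) = 68*(-2) = -136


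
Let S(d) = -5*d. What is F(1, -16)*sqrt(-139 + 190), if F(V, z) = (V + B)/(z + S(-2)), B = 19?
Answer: -10*sqrt(51)/3 ≈ -23.805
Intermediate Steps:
F(V, z) = (19 + V)/(10 + z) (F(V, z) = (V + 19)/(z - 5*(-2)) = (19 + V)/(z + 10) = (19 + V)/(10 + z))
F(1, -16)*sqrt(-139 + 190) = ((19 + 1)/(10 - 16))*sqrt(-139 + 190) = (20/(-6))*sqrt(51) = (-1/6*20)*sqrt(51) = -10*sqrt(51)/3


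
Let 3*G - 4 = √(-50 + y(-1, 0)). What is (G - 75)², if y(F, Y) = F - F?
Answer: 48791/9 - 2210*I*√2/9 ≈ 5421.2 - 347.27*I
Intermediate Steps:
y(F, Y) = 0
G = 4/3 + 5*I*√2/3 (G = 4/3 + √(-50 + 0)/3 = 4/3 + √(-50)/3 = 4/3 + (5*I*√2)/3 = 4/3 + 5*I*√2/3 ≈ 1.3333 + 2.357*I)
(G - 75)² = ((4/3 + 5*I*√2/3) - 75)² = (-221/3 + 5*I*√2/3)²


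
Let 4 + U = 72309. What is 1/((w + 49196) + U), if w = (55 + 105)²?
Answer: 1/147101 ≈ 6.7981e-6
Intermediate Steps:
U = 72305 (U = -4 + 72309 = 72305)
w = 25600 (w = 160² = 25600)
1/((w + 49196) + U) = 1/((25600 + 49196) + 72305) = 1/(74796 + 72305) = 1/147101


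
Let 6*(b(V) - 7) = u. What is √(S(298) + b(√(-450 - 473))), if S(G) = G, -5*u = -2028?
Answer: 9*√115/5 ≈ 19.303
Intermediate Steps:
u = 2028/5 (u = -⅕*(-2028) = 2028/5 ≈ 405.60)
b(V) = 373/5 (b(V) = 7 + (⅙)*(2028/5) = 7 + 338/5 = 373/5)
√(S(298) + b(√(-450 - 473))) = √(298 + 373/5) = √(1863/5) = 9*√115/5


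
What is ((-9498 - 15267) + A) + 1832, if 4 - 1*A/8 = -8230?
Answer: 42939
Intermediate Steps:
A = 65872 (A = 32 - 8*(-8230) = 32 + 65840 = 65872)
((-9498 - 15267) + A) + 1832 = ((-9498 - 15267) + 65872) + 1832 = (-24765 + 65872) + 1832 = 41107 + 1832 = 42939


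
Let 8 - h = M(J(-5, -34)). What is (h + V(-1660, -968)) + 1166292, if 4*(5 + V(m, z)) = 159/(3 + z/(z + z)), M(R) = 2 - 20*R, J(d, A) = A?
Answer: 16318741/14 ≈ 1.1656e+6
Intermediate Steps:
V(m, z) = 89/14 (V(m, z) = -5 + (159/(3 + z/(z + z)))/4 = -5 + (159/(3 + z/((2*z))))/4 = -5 + (159/(3 + z*(1/(2*z))))/4 = -5 + (159/(3 + ½))/4 = -5 + (159/(7/2))/4 = -5 + (159*(2/7))/4 = -5 + (¼)*(318/7) = -5 + 159/14 = 89/14)
h = -674 (h = 8 - (2 - 20*(-34)) = 8 - (2 + 680) = 8 - 1*682 = 8 - 682 = -674)
(h + V(-1660, -968)) + 1166292 = (-674 + 89/14) + 1166292 = -9347/14 + 1166292 = 16318741/14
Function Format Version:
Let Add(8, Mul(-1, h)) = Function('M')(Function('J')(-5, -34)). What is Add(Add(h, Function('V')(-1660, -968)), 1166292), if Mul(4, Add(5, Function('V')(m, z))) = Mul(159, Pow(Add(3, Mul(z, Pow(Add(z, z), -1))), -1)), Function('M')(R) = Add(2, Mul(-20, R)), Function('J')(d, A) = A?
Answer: Rational(16318741, 14) ≈ 1.1656e+6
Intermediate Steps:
Function('V')(m, z) = Rational(89, 14) (Function('V')(m, z) = Add(-5, Mul(Rational(1, 4), Mul(159, Pow(Add(3, Mul(z, Pow(Add(z, z), -1))), -1)))) = Add(-5, Mul(Rational(1, 4), Mul(159, Pow(Add(3, Mul(z, Pow(Mul(2, z), -1))), -1)))) = Add(-5, Mul(Rational(1, 4), Mul(159, Pow(Add(3, Mul(z, Mul(Rational(1, 2), Pow(z, -1)))), -1)))) = Add(-5, Mul(Rational(1, 4), Mul(159, Pow(Add(3, Rational(1, 2)), -1)))) = Add(-5, Mul(Rational(1, 4), Mul(159, Pow(Rational(7, 2), -1)))) = Add(-5, Mul(Rational(1, 4), Mul(159, Rational(2, 7)))) = Add(-5, Mul(Rational(1, 4), Rational(318, 7))) = Add(-5, Rational(159, 14)) = Rational(89, 14))
h = -674 (h = Add(8, Mul(-1, Add(2, Mul(-20, -34)))) = Add(8, Mul(-1, Add(2, 680))) = Add(8, Mul(-1, 682)) = Add(8, -682) = -674)
Add(Add(h, Function('V')(-1660, -968)), 1166292) = Add(Add(-674, Rational(89, 14)), 1166292) = Add(Rational(-9347, 14), 1166292) = Rational(16318741, 14)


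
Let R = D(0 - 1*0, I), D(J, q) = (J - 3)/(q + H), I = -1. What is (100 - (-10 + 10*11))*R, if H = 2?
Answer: 0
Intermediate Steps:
D(J, q) = (-3 + J)/(2 + q) (D(J, q) = (J - 3)/(q + 2) = (-3 + J)/(2 + q))
R = -3 (R = (-3 + (0 - 1*0))/(2 - 1) = (-3 + (0 + 0))/1 = 1*(-3 + 0) = 1*(-3) = -3)
(100 - (-10 + 10*11))*R = (100 - (-10 + 10*11))*(-3) = (100 - (-10 + 110))*(-3) = (100 - 1*100)*(-3) = (100 - 100)*(-3) = 0*(-3) = 0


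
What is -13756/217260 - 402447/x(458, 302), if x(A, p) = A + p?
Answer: -4372304489/8255880 ≈ -529.60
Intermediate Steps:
-13756/217260 - 402447/x(458, 302) = -13756/217260 - 402447/(458 + 302) = -13756*1/217260 - 402447/760 = -3439/54315 - 402447*1/760 = -3439/54315 - 402447/760 = -4372304489/8255880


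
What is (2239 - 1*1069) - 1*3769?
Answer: -2599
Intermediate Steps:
(2239 - 1*1069) - 1*3769 = (2239 - 1069) - 3769 = 1170 - 3769 = -2599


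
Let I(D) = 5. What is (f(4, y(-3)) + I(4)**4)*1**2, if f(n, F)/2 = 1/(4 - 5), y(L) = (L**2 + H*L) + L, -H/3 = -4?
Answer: 623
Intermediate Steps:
H = 12 (H = -3*(-4) = 12)
y(L) = L**2 + 13*L (y(L) = (L**2 + 12*L) + L = L**2 + 13*L)
f(n, F) = -2 (f(n, F) = 2/(4 - 5) = 2/(-1) = 2*(-1) = -2)
(f(4, y(-3)) + I(4)**4)*1**2 = (-2 + 5**4)*1**2 = (-2 + 625)*1 = 623*1 = 623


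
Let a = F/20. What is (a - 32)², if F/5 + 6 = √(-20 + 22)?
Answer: (134 - √2)²/16 ≈ 1098.7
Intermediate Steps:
F = -30 + 5*√2 (F = -30 + 5*√(-20 + 22) = -30 + 5*√2 ≈ -22.929)
a = -3/2 + √2/4 (a = (-30 + 5*√2)/20 = (-30 + 5*√2)*(1/20) = -3/2 + √2/4 ≈ -1.1464)
(a - 32)² = ((-3/2 + √2/4) - 32)² = (-67/2 + √2/4)²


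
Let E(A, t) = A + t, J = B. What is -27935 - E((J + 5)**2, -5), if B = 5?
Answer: -28030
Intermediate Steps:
J = 5
-27935 - E((J + 5)**2, -5) = -27935 - ((5 + 5)**2 - 5) = -27935 - (10**2 - 5) = -27935 - (100 - 5) = -27935 - 1*95 = -27935 - 95 = -28030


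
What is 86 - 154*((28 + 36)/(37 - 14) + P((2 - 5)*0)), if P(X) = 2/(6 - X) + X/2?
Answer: -27176/69 ≈ -393.85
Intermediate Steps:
P(X) = X/2 + 2/(6 - X) (P(X) = 2/(6 - X) + X*(½) = 2/(6 - X) + X/2 = X/2 + 2/(6 - X))
86 - 154*((28 + 36)/(37 - 14) + P((2 - 5)*0)) = 86 - 154*((28 + 36)/(37 - 14) + (-4 + ((2 - 5)*0)² - 6*(2 - 5)*0)/(2*(-6 + (2 - 5)*0))) = 86 - 154*(64/23 + (-4 + (-3*0)² - (-18)*0)/(2*(-6 - 3*0))) = 86 - 154*(64*(1/23) + (-4 + 0² - 6*0)/(2*(-6 + 0))) = 86 - 154*(64/23 + (½)*(-4 + 0 + 0)/(-6)) = 86 - 154*(64/23 + (½)*(-⅙)*(-4)) = 86 - 154*(64/23 + ⅓) = 86 - 154*215/69 = 86 - 33110/69 = -27176/69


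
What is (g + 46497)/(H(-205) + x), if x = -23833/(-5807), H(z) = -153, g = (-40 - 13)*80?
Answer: -245386399/864638 ≈ -283.80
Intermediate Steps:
g = -4240 (g = -53*80 = -4240)
x = 23833/5807 (x = -23833*(-1/5807) = 23833/5807 ≈ 4.1042)
(g + 46497)/(H(-205) + x) = (-4240 + 46497)/(-153 + 23833/5807) = 42257/(-864638/5807) = 42257*(-5807/864638) = -245386399/864638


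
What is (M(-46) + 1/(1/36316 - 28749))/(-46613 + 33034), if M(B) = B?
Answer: 48026275734/14177137066457 ≈ 0.0033876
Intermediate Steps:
(M(-46) + 1/(1/36316 - 28749))/(-46613 + 33034) = (-46 + 1/(1/36316 - 28749))/(-46613 + 33034) = (-46 + 1/(1/36316 - 28749))/(-13579) = (-46 + 1/(-1044048683/36316))*(-1/13579) = (-46 - 36316/1044048683)*(-1/13579) = -48026275734/1044048683*(-1/13579) = 48026275734/14177137066457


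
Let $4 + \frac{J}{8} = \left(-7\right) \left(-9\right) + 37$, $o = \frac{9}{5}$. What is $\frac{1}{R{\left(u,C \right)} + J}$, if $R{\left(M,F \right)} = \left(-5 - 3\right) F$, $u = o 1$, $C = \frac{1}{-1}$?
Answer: $\frac{1}{776} \approx 0.0012887$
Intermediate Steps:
$o = \frac{9}{5}$ ($o = 9 \cdot \frac{1}{5} = \frac{9}{5} \approx 1.8$)
$C = -1$
$u = \frac{9}{5}$ ($u = \frac{9}{5} \cdot 1 = \frac{9}{5} \approx 1.8$)
$R{\left(M,F \right)} = - 8 F$
$J = 768$ ($J = -32 + 8 \left(\left(-7\right) \left(-9\right) + 37\right) = -32 + 8 \left(63 + 37\right) = -32 + 8 \cdot 100 = -32 + 800 = 768$)
$\frac{1}{R{\left(u,C \right)} + J} = \frac{1}{\left(-8\right) \left(-1\right) + 768} = \frac{1}{8 + 768} = \frac{1}{776}$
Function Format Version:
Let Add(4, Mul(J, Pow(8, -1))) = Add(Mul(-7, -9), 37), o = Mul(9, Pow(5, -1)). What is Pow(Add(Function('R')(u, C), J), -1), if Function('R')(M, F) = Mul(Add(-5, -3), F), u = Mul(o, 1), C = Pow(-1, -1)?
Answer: Rational(1, 776) ≈ 0.0012887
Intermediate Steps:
o = Rational(9, 5) (o = Mul(9, Rational(1, 5)) = Rational(9, 5) ≈ 1.8000)
C = -1
u = Rational(9, 5) (u = Mul(Rational(9, 5), 1) = Rational(9, 5) ≈ 1.8000)
Function('R')(M, F) = Mul(-8, F)
J = 768 (J = Add(-32, Mul(8, Add(Mul(-7, -9), 37))) = Add(-32, Mul(8, Add(63, 37))) = Add(-32, Mul(8, 100)) = Add(-32, 800) = 768)
Pow(Add(Function('R')(u, C), J), -1) = Pow(Add(Mul(-8, -1), 768), -1) = Pow(Add(8, 768), -1) = Pow(776, -1) = Rational(1, 776)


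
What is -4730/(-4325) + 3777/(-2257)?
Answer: -1131983/1952305 ≈ -0.57982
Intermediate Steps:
-4730/(-4325) + 3777/(-2257) = -4730*(-1/4325) + 3777*(-1/2257) = 946/865 - 3777/2257 = -1131983/1952305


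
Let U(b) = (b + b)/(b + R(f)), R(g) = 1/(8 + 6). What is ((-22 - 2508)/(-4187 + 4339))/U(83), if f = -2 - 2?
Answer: -1471195/176624 ≈ -8.3295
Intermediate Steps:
f = -4
R(g) = 1/14
U(b) = 2*b/(1/14 + b) (U(b) = (b + b)/(b + 1/14) = (2*b)/(1/14 + b) = 2*b/(1/14 + b))
((-22 - 2508)/(-4187 + 4339))/U(83) = ((-22 - 2508)/(-4187 + 4339))/((28*83/(1 + 14*83))) = (-2530/152)/((28*83/(1 + 1162))) = (-2530*1/152)/((28*83/1163)) = -1265/(76*(28*83*(1/1163))) = -1265/(76*2324/1163) = -1265/76*1163/2324 = -1471195/176624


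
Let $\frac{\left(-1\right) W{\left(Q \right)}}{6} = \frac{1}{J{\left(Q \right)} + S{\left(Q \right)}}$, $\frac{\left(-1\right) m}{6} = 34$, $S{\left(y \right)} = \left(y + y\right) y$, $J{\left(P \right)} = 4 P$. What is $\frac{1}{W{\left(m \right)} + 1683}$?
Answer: $\frac{13736}{23117687} \approx 0.00059418$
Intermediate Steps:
$S{\left(y \right)} = 2 y^{2}$ ($S{\left(y \right)} = 2 y y = 2 y^{2}$)
$m = -204$ ($m = \left(-6\right) 34 = -204$)
$W{\left(Q \right)} = - \frac{6}{2 Q^{2} + 4 Q}$ ($W{\left(Q \right)} = - \frac{6}{4 Q + 2 Q^{2}} = - \frac{6}{2 Q^{2} + 4 Q}$)
$\frac{1}{W{\left(m \right)} + 1683} = \frac{1}{- \frac{3}{\left(-204\right) \left(2 - 204\right)} + 1683} = \frac{1}{\left(-3\right) \left(- \frac{1}{204}\right) \frac{1}{-202} + 1683} = \frac{1}{\left(-3\right) \left(- \frac{1}{204}\right) \left(- \frac{1}{202}\right) + 1683} = \frac{1}{- \frac{1}{13736} + 1683} = \frac{1}{\frac{23117687}{13736}} = \frac{13736}{23117687}$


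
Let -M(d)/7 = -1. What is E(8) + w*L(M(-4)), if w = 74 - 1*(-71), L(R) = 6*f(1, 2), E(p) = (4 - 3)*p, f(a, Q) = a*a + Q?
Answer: 2618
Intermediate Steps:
f(a, Q) = Q + a**2 (f(a, Q) = a**2 + Q = Q + a**2)
M(d) = 7 (M(d) = -7*(-1) = 7)
E(p) = p (E(p) = 1*p = p)
L(R) = 18 (L(R) = 6*(2 + 1**2) = 6*(2 + 1) = 6*3 = 18)
w = 145 (w = 74 + 71 = 145)
E(8) + w*L(M(-4)) = 8 + 145*18 = 8 + 2610 = 2618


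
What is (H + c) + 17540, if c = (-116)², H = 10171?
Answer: 41167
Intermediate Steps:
c = 13456
(H + c) + 17540 = (10171 + 13456) + 17540 = 23627 + 17540 = 41167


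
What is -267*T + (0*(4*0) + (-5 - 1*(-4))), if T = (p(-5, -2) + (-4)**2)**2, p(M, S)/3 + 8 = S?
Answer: -52333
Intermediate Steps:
p(M, S) = -24 + 3*S
T = 196 (T = ((-24 + 3*(-2)) + (-4)**2)**2 = ((-24 - 6) + 16)**2 = (-30 + 16)**2 = (-14)**2 = 196)
-267*T + (0*(4*0) + (-5 - 1*(-4))) = -267*196 + (0*(4*0) + (-5 - 1*(-4))) = -52332 + (0*0 + (-5 + 4)) = -52332 + (0 - 1) = -52332 - 1 = -52333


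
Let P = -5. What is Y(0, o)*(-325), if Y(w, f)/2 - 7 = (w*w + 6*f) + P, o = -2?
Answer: 6500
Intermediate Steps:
Y(w, f) = 4 + 2*w**2 + 12*f (Y(w, f) = 14 + 2*((w*w + 6*f) - 5) = 14 + 2*((w**2 + 6*f) - 5) = 14 + 2*(-5 + w**2 + 6*f) = 14 + (-10 + 2*w**2 + 12*f) = 4 + 2*w**2 + 12*f)
Y(0, o)*(-325) = (4 + 2*0**2 + 12*(-2))*(-325) = (4 + 2*0 - 24)*(-325) = (4 + 0 - 24)*(-325) = -20*(-325) = 6500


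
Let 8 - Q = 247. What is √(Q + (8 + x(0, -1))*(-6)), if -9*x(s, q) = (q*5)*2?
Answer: I*√2643/3 ≈ 17.137*I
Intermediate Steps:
x(s, q) = -10*q/9 (x(s, q) = -q*5*2/9 = -5*q*2/9 = -10*q/9)
Q = -239 (Q = 8 - 1*247 = 8 - 247 = -239)
√(Q + (8 + x(0, -1))*(-6)) = √(-239 + (8 - 10/9*(-1))*(-6)) = √(-239 + (8 + 10/9)*(-6)) = √(-239 + (82/9)*(-6)) = √(-239 - 164/3) = √(-881/3) = I*√2643/3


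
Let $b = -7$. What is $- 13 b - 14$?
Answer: $77$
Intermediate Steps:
$- 13 b - 14 = \left(-13\right) \left(-7\right) - 14 = 91 - 14 = 77$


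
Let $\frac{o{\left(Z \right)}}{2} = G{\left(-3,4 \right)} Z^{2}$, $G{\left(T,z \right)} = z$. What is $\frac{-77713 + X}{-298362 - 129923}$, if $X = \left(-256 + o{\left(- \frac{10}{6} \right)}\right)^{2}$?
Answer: $\frac{1867937}{34691085} \approx 0.053845$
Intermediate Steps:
$o{\left(Z \right)} = 8 Z^{2}$ ($o{\left(Z \right)} = 2 \cdot 4 Z^{2} = 8 Z^{2}$)
$X = \frac{4426816}{81}$ ($X = \left(-256 + 8 \left(- \frac{10}{6}\right)^{2}\right)^{2} = \left(-256 + 8 \left(\left(-10\right) \frac{1}{6}\right)^{2}\right)^{2} = \left(-256 + 8 \left(- \frac{5}{3}\right)^{2}\right)^{2} = \left(-256 + 8 \cdot \frac{25}{9}\right)^{2} = \left(-256 + \frac{200}{9}\right)^{2} = \left(- \frac{2104}{9}\right)^{2} = \frac{4426816}{81} \approx 54652.0$)
$\frac{-77713 + X}{-298362 - 129923} = \frac{-77713 + \frac{4426816}{81}}{-298362 - 129923} = - \frac{1867937}{81 \left(-428285\right)} = \left(- \frac{1867937}{81}\right) \left(- \frac{1}{428285}\right) = \frac{1867937}{34691085}$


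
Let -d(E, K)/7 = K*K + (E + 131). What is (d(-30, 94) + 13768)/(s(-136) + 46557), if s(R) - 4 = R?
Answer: -48791/46425 ≈ -1.0510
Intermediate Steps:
d(E, K) = -917 - 7*E - 7*K**2 (d(E, K) = -7*(K*K + (E + 131)) = -7*(K**2 + (131 + E)) = -7*(131 + E + K**2) = -917 - 7*E - 7*K**2)
s(R) = 4 + R
(d(-30, 94) + 13768)/(s(-136) + 46557) = ((-917 - 7*(-30) - 7*94**2) + 13768)/((4 - 136) + 46557) = ((-917 + 210 - 7*8836) + 13768)/(-132 + 46557) = ((-917 + 210 - 61852) + 13768)/46425 = (-62559 + 13768)*(1/46425) = -48791*1/46425 = -48791/46425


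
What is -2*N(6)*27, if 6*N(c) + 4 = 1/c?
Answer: 69/2 ≈ 34.500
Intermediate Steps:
N(c) = -⅔ + 1/(6*c) (N(c) = -⅔ + (1/c)/6 = -⅔ + 1/(6*c))
-2*N(6)*27 = -(1 - 4*6)/(3*6)*27 = -(1 - 24)/(3*6)*27 = -(-23)/(3*6)*27 = -2*(-23/36)*27 = (23/18)*27 = 69/2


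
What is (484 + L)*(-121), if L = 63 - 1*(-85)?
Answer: -76472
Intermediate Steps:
L = 148 (L = 63 + 85 = 148)
(484 + L)*(-121) = (484 + 148)*(-121) = 632*(-121) = -76472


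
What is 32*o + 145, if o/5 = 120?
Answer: 19345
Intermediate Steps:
o = 600 (o = 5*120 = 600)
32*o + 145 = 32*600 + 145 = 19200 + 145 = 19345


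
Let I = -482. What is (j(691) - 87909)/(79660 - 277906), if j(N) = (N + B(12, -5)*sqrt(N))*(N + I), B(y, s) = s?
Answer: -28255/99123 + 55*sqrt(691)/10434 ≈ -0.14649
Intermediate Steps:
j(N) = (-482 + N)*(N - 5*sqrt(N)) (j(N) = (N - 5*sqrt(N))*(N - 482) = (N - 5*sqrt(N))*(-482 + N) = (-482 + N)*(N - 5*sqrt(N)))
(j(691) - 87909)/(79660 - 277906) = ((691**2 - 482*691 - 3455*sqrt(691) + 2410*sqrt(691)) - 87909)/(79660 - 277906) = ((477481 - 333062 - 3455*sqrt(691) + 2410*sqrt(691)) - 87909)/(-198246) = ((477481 - 333062 - 3455*sqrt(691) + 2410*sqrt(691)) - 87909)*(-1/198246) = ((144419 - 1045*sqrt(691)) - 87909)*(-1/198246) = (56510 - 1045*sqrt(691))*(-1/198246) = -28255/99123 + 55*sqrt(691)/10434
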